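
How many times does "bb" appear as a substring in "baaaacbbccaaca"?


Searching for "bb" in "baaaacbbccaaca"
Scanning each position:
  Position 0: "ba" => no
  Position 1: "aa" => no
  Position 2: "aa" => no
  Position 3: "aa" => no
  Position 4: "ac" => no
  Position 5: "cb" => no
  Position 6: "bb" => MATCH
  Position 7: "bc" => no
  Position 8: "cc" => no
  Position 9: "ca" => no
  Position 10: "aa" => no
  Position 11: "ac" => no
  Position 12: "ca" => no
Total occurrences: 1

1


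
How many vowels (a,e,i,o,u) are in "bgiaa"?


Input: bgiaa
Checking each character:
  'b' at position 0: consonant
  'g' at position 1: consonant
  'i' at position 2: vowel (running total: 1)
  'a' at position 3: vowel (running total: 2)
  'a' at position 4: vowel (running total: 3)
Total vowels: 3

3


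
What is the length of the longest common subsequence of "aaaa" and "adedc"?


LCS of "aaaa" and "adedc"
DP table:
           a    d    e    d    c
      0    0    0    0    0    0
  a   0    1    1    1    1    1
  a   0    1    1    1    1    1
  a   0    1    1    1    1    1
  a   0    1    1    1    1    1
LCS length = dp[4][5] = 1

1


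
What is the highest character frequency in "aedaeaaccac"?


Input: aedaeaaccac
Character counts:
  'a': 5
  'c': 3
  'd': 1
  'e': 2
Maximum frequency: 5

5


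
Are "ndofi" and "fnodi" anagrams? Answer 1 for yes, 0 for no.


Strings: "ndofi", "fnodi"
Sorted first:  dfino
Sorted second: dfino
Sorted forms match => anagrams

1


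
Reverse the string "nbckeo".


Input: nbckeo
Reading characters right to left:
  Position 5: 'o'
  Position 4: 'e'
  Position 3: 'k'
  Position 2: 'c'
  Position 1: 'b'
  Position 0: 'n'
Reversed: oekcbn

oekcbn


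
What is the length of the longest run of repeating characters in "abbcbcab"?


Input: "abbcbcab"
Scanning for longest run:
  Position 1 ('b'): new char, reset run to 1
  Position 2 ('b'): continues run of 'b', length=2
  Position 3 ('c'): new char, reset run to 1
  Position 4 ('b'): new char, reset run to 1
  Position 5 ('c'): new char, reset run to 1
  Position 6 ('a'): new char, reset run to 1
  Position 7 ('b'): new char, reset run to 1
Longest run: 'b' with length 2

2


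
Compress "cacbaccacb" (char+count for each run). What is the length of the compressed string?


Input: cacbaccacb
Runs:
  'c' x 1 => "c1"
  'a' x 1 => "a1"
  'c' x 1 => "c1"
  'b' x 1 => "b1"
  'a' x 1 => "a1"
  'c' x 2 => "c2"
  'a' x 1 => "a1"
  'c' x 1 => "c1"
  'b' x 1 => "b1"
Compressed: "c1a1c1b1a1c2a1c1b1"
Compressed length: 18

18


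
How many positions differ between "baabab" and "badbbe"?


Comparing "baabab" and "badbbe" position by position:
  Position 0: 'b' vs 'b' => same
  Position 1: 'a' vs 'a' => same
  Position 2: 'a' vs 'd' => DIFFER
  Position 3: 'b' vs 'b' => same
  Position 4: 'a' vs 'b' => DIFFER
  Position 5: 'b' vs 'e' => DIFFER
Positions that differ: 3

3


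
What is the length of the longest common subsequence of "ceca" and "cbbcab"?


LCS of "ceca" and "cbbcab"
DP table:
           c    b    b    c    a    b
      0    0    0    0    0    0    0
  c   0    1    1    1    1    1    1
  e   0    1    1    1    1    1    1
  c   0    1    1    1    2    2    2
  a   0    1    1    1    2    3    3
LCS length = dp[4][6] = 3

3


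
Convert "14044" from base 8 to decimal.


Input: "14044" in base 8
Positional expansion:
  Digit '1' (value 1) x 8^4 = 4096
  Digit '4' (value 4) x 8^3 = 2048
  Digit '0' (value 0) x 8^2 = 0
  Digit '4' (value 4) x 8^1 = 32
  Digit '4' (value 4) x 8^0 = 4
Sum = 6180

6180


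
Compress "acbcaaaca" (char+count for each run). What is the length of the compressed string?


Input: acbcaaaca
Runs:
  'a' x 1 => "a1"
  'c' x 1 => "c1"
  'b' x 1 => "b1"
  'c' x 1 => "c1"
  'a' x 3 => "a3"
  'c' x 1 => "c1"
  'a' x 1 => "a1"
Compressed: "a1c1b1c1a3c1a1"
Compressed length: 14

14


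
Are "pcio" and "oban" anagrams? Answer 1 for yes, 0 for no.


Strings: "pcio", "oban"
Sorted first:  ciop
Sorted second: abno
Differ at position 0: 'c' vs 'a' => not anagrams

0


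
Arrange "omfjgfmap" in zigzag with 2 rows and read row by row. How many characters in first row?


Zigzag "omfjgfmap" into 2 rows:
Placing characters:
  'o' => row 0
  'm' => row 1
  'f' => row 0
  'j' => row 1
  'g' => row 0
  'f' => row 1
  'm' => row 0
  'a' => row 1
  'p' => row 0
Rows:
  Row 0: "ofgmp"
  Row 1: "mjfa"
First row length: 5

5


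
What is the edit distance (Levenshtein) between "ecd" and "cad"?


Computing edit distance: "ecd" -> "cad"
DP table:
           c    a    d
      0    1    2    3
  e   1    1    2    3
  c   2    1    2    3
  d   3    2    2    2
Edit distance = dp[3][3] = 2

2


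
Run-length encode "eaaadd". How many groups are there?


Input: eaaadd
Scanning for consecutive runs:
  Group 1: 'e' x 1 (positions 0-0)
  Group 2: 'a' x 3 (positions 1-3)
  Group 3: 'd' x 2 (positions 4-5)
Total groups: 3

3


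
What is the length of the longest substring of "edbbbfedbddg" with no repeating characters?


Input: "edbbbfedbddg"
Sliding window (track last position of each char):
  Position 0 ('e'): window [0,0] length 1 -- new best
  Position 1 ('d'): window [0,1] length 2 -- new best
  Position 2 ('b'): window [0,2] length 3 -- new best
  Position 3 ('b'): repeat (last at 2), move window start to 3
  Position 3 ('b'): window [3,3] length 1
  Position 4 ('b'): repeat (last at 3), move window start to 4
  Position 4 ('b'): window [4,4] length 1
  Position 5 ('f'): window [4,5] length 2
  Position 6 ('e'): window [4,6] length 3
  Position 7 ('d'): window [4,7] length 4 -- new best
  Position 8 ('b'): repeat (last at 4), move window start to 5
  Position 8 ('b'): window [5,8] length 4
  Position 9 ('d'): repeat (last at 7), move window start to 8
  Position 9 ('d'): window [8,9] length 2
  Position 10 ('d'): repeat (last at 9), move window start to 10
  Position 10 ('d'): window [10,10] length 1
  Position 11 ('g'): window [10,11] length 2
Longest substring with no repeats: "bfed" with length 4

4


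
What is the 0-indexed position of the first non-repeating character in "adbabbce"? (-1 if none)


Input: adbabbce
Character frequencies:
  'a': 2
  'b': 3
  'c': 1
  'd': 1
  'e': 1
Scanning left to right for freq == 1:
  Position 0 ('a'): freq=2, skip
  Position 1 ('d'): unique! => answer = 1

1


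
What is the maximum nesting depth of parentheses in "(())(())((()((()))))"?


Input: "(())(())((()((()))))"
Tracking depth:
  Position 0 '(': depth becomes 1
  Position 1 '(': depth becomes 2
  Position 2 ')': depth becomes 1
  Position 3 ')': depth becomes 0
  Position 4 '(': depth becomes 1
  Position 5 '(': depth becomes 2
  Position 6 ')': depth becomes 1
  Position 7 ')': depth becomes 0
  Position 8 '(': depth becomes 1
  Position 9 '(': depth becomes 2
  Position 10 '(': depth becomes 3
  Position 11 ')': depth becomes 2
  Position 12 '(': depth becomes 3
  Position 13 '(': depth becomes 4
  Position 14 '(': depth becomes 5
  Position 15 ')': depth becomes 4
  Position 16 ')': depth becomes 3
  Position 17 ')': depth becomes 2
  Position 18 ')': depth becomes 1
  Position 19 ')': depth becomes 0
Maximum depth reached: 5

5


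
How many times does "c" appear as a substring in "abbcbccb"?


Searching for "c" in "abbcbccb"
Scanning each position:
  Position 0: "a" => no
  Position 1: "b" => no
  Position 2: "b" => no
  Position 3: "c" => MATCH
  Position 4: "b" => no
  Position 5: "c" => MATCH
  Position 6: "c" => MATCH
  Position 7: "b" => no
Total occurrences: 3

3


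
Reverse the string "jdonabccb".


Input: jdonabccb
Reading characters right to left:
  Position 8: 'b'
  Position 7: 'c'
  Position 6: 'c'
  Position 5: 'b'
  Position 4: 'a'
  Position 3: 'n'
  Position 2: 'o'
  Position 1: 'd'
  Position 0: 'j'
Reversed: bccbanodj

bccbanodj


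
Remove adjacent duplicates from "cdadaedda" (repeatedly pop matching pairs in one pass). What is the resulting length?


Input: cdadaedda
Stack-based adjacent duplicate removal:
  Read 'c': push. Stack: c
  Read 'd': push. Stack: cd
  Read 'a': push. Stack: cda
  Read 'd': push. Stack: cdad
  Read 'a': push. Stack: cdada
  Read 'e': push. Stack: cdadae
  Read 'd': push. Stack: cdadaed
  Read 'd': matches stack top 'd' => pop. Stack: cdadae
  Read 'a': push. Stack: cdadaea
Final stack: "cdadaea" (length 7)

7


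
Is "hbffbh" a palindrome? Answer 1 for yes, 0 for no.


Input: hbffbh
Reversed: hbffbh
  Compare pos 0 ('h') with pos 5 ('h'): match
  Compare pos 1 ('b') with pos 4 ('b'): match
  Compare pos 2 ('f') with pos 3 ('f'): match
Result: palindrome

1


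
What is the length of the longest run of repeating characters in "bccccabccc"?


Input: "bccccabccc"
Scanning for longest run:
  Position 1 ('c'): new char, reset run to 1
  Position 2 ('c'): continues run of 'c', length=2
  Position 3 ('c'): continues run of 'c', length=3
  Position 4 ('c'): continues run of 'c', length=4
  Position 5 ('a'): new char, reset run to 1
  Position 6 ('b'): new char, reset run to 1
  Position 7 ('c'): new char, reset run to 1
  Position 8 ('c'): continues run of 'c', length=2
  Position 9 ('c'): continues run of 'c', length=3
Longest run: 'c' with length 4

4


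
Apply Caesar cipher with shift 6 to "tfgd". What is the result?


Caesar cipher: shift "tfgd" by 6
  't' (pos 19) + 6 = pos 25 = 'z'
  'f' (pos 5) + 6 = pos 11 = 'l'
  'g' (pos 6) + 6 = pos 12 = 'm'
  'd' (pos 3) + 6 = pos 9 = 'j'
Result: zlmj

zlmj


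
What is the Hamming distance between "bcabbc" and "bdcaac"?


Comparing "bcabbc" and "bdcaac" position by position:
  Position 0: 'b' vs 'b' => same
  Position 1: 'c' vs 'd' => differ
  Position 2: 'a' vs 'c' => differ
  Position 3: 'b' vs 'a' => differ
  Position 4: 'b' vs 'a' => differ
  Position 5: 'c' vs 'c' => same
Total differences (Hamming distance): 4

4


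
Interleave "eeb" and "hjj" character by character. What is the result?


Interleaving "eeb" and "hjj":
  Position 0: 'e' from first, 'h' from second => "eh"
  Position 1: 'e' from first, 'j' from second => "ej"
  Position 2: 'b' from first, 'j' from second => "bj"
Result: ehejbj

ehejbj


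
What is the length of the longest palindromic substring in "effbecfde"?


Input: "effbecfde"
Checking substrings for palindromes:
  [1:3] "ff" (len 2) => palindrome
Longest palindromic substring: "ff" with length 2

2


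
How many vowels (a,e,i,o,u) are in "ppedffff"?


Input: ppedffff
Checking each character:
  'p' at position 0: consonant
  'p' at position 1: consonant
  'e' at position 2: vowel (running total: 1)
  'd' at position 3: consonant
  'f' at position 4: consonant
  'f' at position 5: consonant
  'f' at position 6: consonant
  'f' at position 7: consonant
Total vowels: 1

1


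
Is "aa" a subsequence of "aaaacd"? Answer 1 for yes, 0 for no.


Check if "aa" is a subsequence of "aaaacd"
Greedy scan:
  Position 0 ('a'): matches sub[0] = 'a'
  Position 1 ('a'): matches sub[1] = 'a'
  Position 2 ('a'): no match needed
  Position 3 ('a'): no match needed
  Position 4 ('c'): no match needed
  Position 5 ('d'): no match needed
All 2 characters matched => is a subsequence

1


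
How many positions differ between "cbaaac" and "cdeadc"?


Comparing "cbaaac" and "cdeadc" position by position:
  Position 0: 'c' vs 'c' => same
  Position 1: 'b' vs 'd' => DIFFER
  Position 2: 'a' vs 'e' => DIFFER
  Position 3: 'a' vs 'a' => same
  Position 4: 'a' vs 'd' => DIFFER
  Position 5: 'c' vs 'c' => same
Positions that differ: 3

3


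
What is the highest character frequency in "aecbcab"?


Input: aecbcab
Character counts:
  'a': 2
  'b': 2
  'c': 2
  'e': 1
Maximum frequency: 2

2


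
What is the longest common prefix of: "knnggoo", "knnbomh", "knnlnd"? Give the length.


Words: knnggoo, knnbomh, knnlnd
  Position 0: all 'k' => match
  Position 1: all 'n' => match
  Position 2: all 'n' => match
  Position 3: ('g', 'b', 'l') => mismatch, stop
LCP = "knn" (length 3)

3


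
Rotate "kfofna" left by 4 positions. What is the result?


Input: "kfofna", rotate left by 4
First 4 characters: "kfof"
Remaining characters: "na"
Concatenate remaining + first: "na" + "kfof" = "nakfof"

nakfof


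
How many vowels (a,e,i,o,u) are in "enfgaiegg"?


Input: enfgaiegg
Checking each character:
  'e' at position 0: vowel (running total: 1)
  'n' at position 1: consonant
  'f' at position 2: consonant
  'g' at position 3: consonant
  'a' at position 4: vowel (running total: 2)
  'i' at position 5: vowel (running total: 3)
  'e' at position 6: vowel (running total: 4)
  'g' at position 7: consonant
  'g' at position 8: consonant
Total vowels: 4

4


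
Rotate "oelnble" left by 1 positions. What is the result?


Input: "oelnble", rotate left by 1
First 1 characters: "o"
Remaining characters: "elnble"
Concatenate remaining + first: "elnble" + "o" = "elnbleo"

elnbleo


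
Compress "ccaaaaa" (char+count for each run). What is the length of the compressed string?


Input: ccaaaaa
Runs:
  'c' x 2 => "c2"
  'a' x 5 => "a5"
Compressed: "c2a5"
Compressed length: 4

4


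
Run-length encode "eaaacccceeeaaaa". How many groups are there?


Input: eaaacccceeeaaaa
Scanning for consecutive runs:
  Group 1: 'e' x 1 (positions 0-0)
  Group 2: 'a' x 3 (positions 1-3)
  Group 3: 'c' x 4 (positions 4-7)
  Group 4: 'e' x 3 (positions 8-10)
  Group 5: 'a' x 4 (positions 11-14)
Total groups: 5

5


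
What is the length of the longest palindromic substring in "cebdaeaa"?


Input: "cebdaeaa"
Checking substrings for palindromes:
  [4:7] "aea" (len 3) => palindrome
  [6:8] "aa" (len 2) => palindrome
Longest palindromic substring: "aea" with length 3

3


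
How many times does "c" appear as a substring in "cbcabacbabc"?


Searching for "c" in "cbcabacbabc"
Scanning each position:
  Position 0: "c" => MATCH
  Position 1: "b" => no
  Position 2: "c" => MATCH
  Position 3: "a" => no
  Position 4: "b" => no
  Position 5: "a" => no
  Position 6: "c" => MATCH
  Position 7: "b" => no
  Position 8: "a" => no
  Position 9: "b" => no
  Position 10: "c" => MATCH
Total occurrences: 4

4


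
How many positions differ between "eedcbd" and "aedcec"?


Comparing "eedcbd" and "aedcec" position by position:
  Position 0: 'e' vs 'a' => DIFFER
  Position 1: 'e' vs 'e' => same
  Position 2: 'd' vs 'd' => same
  Position 3: 'c' vs 'c' => same
  Position 4: 'b' vs 'e' => DIFFER
  Position 5: 'd' vs 'c' => DIFFER
Positions that differ: 3

3


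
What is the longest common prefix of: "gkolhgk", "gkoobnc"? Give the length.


Words: gkolhgk, gkoobnc
  Position 0: all 'g' => match
  Position 1: all 'k' => match
  Position 2: all 'o' => match
  Position 3: ('l', 'o') => mismatch, stop
LCP = "gko" (length 3)

3


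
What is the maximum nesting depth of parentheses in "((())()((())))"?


Input: "((())()((())))"
Tracking depth:
  Position 0 '(': depth becomes 1
  Position 1 '(': depth becomes 2
  Position 2 '(': depth becomes 3
  Position 3 ')': depth becomes 2
  Position 4 ')': depth becomes 1
  Position 5 '(': depth becomes 2
  Position 6 ')': depth becomes 1
  Position 7 '(': depth becomes 2
  Position 8 '(': depth becomes 3
  Position 9 '(': depth becomes 4
  Position 10 ')': depth becomes 3
  Position 11 ')': depth becomes 2
  Position 12 ')': depth becomes 1
  Position 13 ')': depth becomes 0
Maximum depth reached: 4

4


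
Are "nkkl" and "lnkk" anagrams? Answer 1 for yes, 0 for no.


Strings: "nkkl", "lnkk"
Sorted first:  kkln
Sorted second: kkln
Sorted forms match => anagrams

1


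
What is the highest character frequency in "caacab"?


Input: caacab
Character counts:
  'a': 3
  'b': 1
  'c': 2
Maximum frequency: 3

3


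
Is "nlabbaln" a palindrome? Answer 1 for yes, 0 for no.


Input: nlabbaln
Reversed: nlabbaln
  Compare pos 0 ('n') with pos 7 ('n'): match
  Compare pos 1 ('l') with pos 6 ('l'): match
  Compare pos 2 ('a') with pos 5 ('a'): match
  Compare pos 3 ('b') with pos 4 ('b'): match
Result: palindrome

1


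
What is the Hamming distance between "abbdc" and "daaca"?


Comparing "abbdc" and "daaca" position by position:
  Position 0: 'a' vs 'd' => differ
  Position 1: 'b' vs 'a' => differ
  Position 2: 'b' vs 'a' => differ
  Position 3: 'd' vs 'c' => differ
  Position 4: 'c' vs 'a' => differ
Total differences (Hamming distance): 5

5


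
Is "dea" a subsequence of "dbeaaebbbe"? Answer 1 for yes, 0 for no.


Check if "dea" is a subsequence of "dbeaaebbbe"
Greedy scan:
  Position 0 ('d'): matches sub[0] = 'd'
  Position 1 ('b'): no match needed
  Position 2 ('e'): matches sub[1] = 'e'
  Position 3 ('a'): matches sub[2] = 'a'
  Position 4 ('a'): no match needed
  Position 5 ('e'): no match needed
  Position 6 ('b'): no match needed
  Position 7 ('b'): no match needed
  Position 8 ('b'): no match needed
  Position 9 ('e'): no match needed
All 3 characters matched => is a subsequence

1


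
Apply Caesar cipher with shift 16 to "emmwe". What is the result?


Caesar cipher: shift "emmwe" by 16
  'e' (pos 4) + 16 = pos 20 = 'u'
  'm' (pos 12) + 16 = pos 2 = 'c'
  'm' (pos 12) + 16 = pos 2 = 'c'
  'w' (pos 22) + 16 = pos 12 = 'm'
  'e' (pos 4) + 16 = pos 20 = 'u'
Result: uccmu

uccmu


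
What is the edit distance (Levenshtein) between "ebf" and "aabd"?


Computing edit distance: "ebf" -> "aabd"
DP table:
           a    a    b    d
      0    1    2    3    4
  e   1    1    2    3    4
  b   2    2    2    2    3
  f   3    3    3    3    3
Edit distance = dp[3][4] = 3

3


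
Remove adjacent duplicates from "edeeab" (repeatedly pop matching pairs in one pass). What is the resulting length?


Input: edeeab
Stack-based adjacent duplicate removal:
  Read 'e': push. Stack: e
  Read 'd': push. Stack: ed
  Read 'e': push. Stack: ede
  Read 'e': matches stack top 'e' => pop. Stack: ed
  Read 'a': push. Stack: eda
  Read 'b': push. Stack: edab
Final stack: "edab" (length 4)

4


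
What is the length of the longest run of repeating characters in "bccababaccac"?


Input: "bccababaccac"
Scanning for longest run:
  Position 1 ('c'): new char, reset run to 1
  Position 2 ('c'): continues run of 'c', length=2
  Position 3 ('a'): new char, reset run to 1
  Position 4 ('b'): new char, reset run to 1
  Position 5 ('a'): new char, reset run to 1
  Position 6 ('b'): new char, reset run to 1
  Position 7 ('a'): new char, reset run to 1
  Position 8 ('c'): new char, reset run to 1
  Position 9 ('c'): continues run of 'c', length=2
  Position 10 ('a'): new char, reset run to 1
  Position 11 ('c'): new char, reset run to 1
Longest run: 'c' with length 2

2


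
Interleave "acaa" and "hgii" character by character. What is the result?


Interleaving "acaa" and "hgii":
  Position 0: 'a' from first, 'h' from second => "ah"
  Position 1: 'c' from first, 'g' from second => "cg"
  Position 2: 'a' from first, 'i' from second => "ai"
  Position 3: 'a' from first, 'i' from second => "ai"
Result: ahcgaiai

ahcgaiai


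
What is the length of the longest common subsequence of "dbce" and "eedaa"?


LCS of "dbce" and "eedaa"
DP table:
           e    e    d    a    a
      0    0    0    0    0    0
  d   0    0    0    1    1    1
  b   0    0    0    1    1    1
  c   0    0    0    1    1    1
  e   0    1    1    1    1    1
LCS length = dp[4][5] = 1

1


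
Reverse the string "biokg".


Input: biokg
Reading characters right to left:
  Position 4: 'g'
  Position 3: 'k'
  Position 2: 'o'
  Position 1: 'i'
  Position 0: 'b'
Reversed: gkoib

gkoib


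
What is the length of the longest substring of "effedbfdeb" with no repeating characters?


Input: "effedbfdeb"
Sliding window (track last position of each char):
  Position 0 ('e'): window [0,0] length 1 -- new best
  Position 1 ('f'): window [0,1] length 2 -- new best
  Position 2 ('f'): repeat (last at 1), move window start to 2
  Position 2 ('f'): window [2,2] length 1
  Position 3 ('e'): window [2,3] length 2
  Position 4 ('d'): window [2,4] length 3 -- new best
  Position 5 ('b'): window [2,5] length 4 -- new best
  Position 6 ('f'): repeat (last at 2), move window start to 3
  Position 6 ('f'): window [3,6] length 4
  Position 7 ('d'): repeat (last at 4), move window start to 5
  Position 7 ('d'): window [5,7] length 3
  Position 8 ('e'): window [5,8] length 4
  Position 9 ('b'): repeat (last at 5), move window start to 6
  Position 9 ('b'): window [6,9] length 4
Longest substring with no repeats: "fedb" with length 4

4


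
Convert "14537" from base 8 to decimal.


Input: "14537" in base 8
Positional expansion:
  Digit '1' (value 1) x 8^4 = 4096
  Digit '4' (value 4) x 8^3 = 2048
  Digit '5' (value 5) x 8^2 = 320
  Digit '3' (value 3) x 8^1 = 24
  Digit '7' (value 7) x 8^0 = 7
Sum = 6495

6495


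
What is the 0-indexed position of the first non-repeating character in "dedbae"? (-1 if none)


Input: dedbae
Character frequencies:
  'a': 1
  'b': 1
  'd': 2
  'e': 2
Scanning left to right for freq == 1:
  Position 0 ('d'): freq=2, skip
  Position 1 ('e'): freq=2, skip
  Position 2 ('d'): freq=2, skip
  Position 3 ('b'): unique! => answer = 3

3


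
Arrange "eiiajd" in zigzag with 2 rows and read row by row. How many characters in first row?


Zigzag "eiiajd" into 2 rows:
Placing characters:
  'e' => row 0
  'i' => row 1
  'i' => row 0
  'a' => row 1
  'j' => row 0
  'd' => row 1
Rows:
  Row 0: "eij"
  Row 1: "iad"
First row length: 3

3


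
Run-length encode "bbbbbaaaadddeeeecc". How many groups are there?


Input: bbbbbaaaadddeeeecc
Scanning for consecutive runs:
  Group 1: 'b' x 5 (positions 0-4)
  Group 2: 'a' x 4 (positions 5-8)
  Group 3: 'd' x 3 (positions 9-11)
  Group 4: 'e' x 4 (positions 12-15)
  Group 5: 'c' x 2 (positions 16-17)
Total groups: 5

5


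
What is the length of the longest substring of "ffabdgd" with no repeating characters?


Input: "ffabdgd"
Sliding window (track last position of each char):
  Position 0 ('f'): window [0,0] length 1 -- new best
  Position 1 ('f'): repeat (last at 0), move window start to 1
  Position 1 ('f'): window [1,1] length 1
  Position 2 ('a'): window [1,2] length 2 -- new best
  Position 3 ('b'): window [1,3] length 3 -- new best
  Position 4 ('d'): window [1,4] length 4 -- new best
  Position 5 ('g'): window [1,5] length 5 -- new best
  Position 6 ('d'): repeat (last at 4), move window start to 5
  Position 6 ('d'): window [5,6] length 2
Longest substring with no repeats: "fabdg" with length 5

5


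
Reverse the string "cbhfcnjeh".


Input: cbhfcnjeh
Reading characters right to left:
  Position 8: 'h'
  Position 7: 'e'
  Position 6: 'j'
  Position 5: 'n'
  Position 4: 'c'
  Position 3: 'f'
  Position 2: 'h'
  Position 1: 'b'
  Position 0: 'c'
Reversed: hejncfhbc

hejncfhbc


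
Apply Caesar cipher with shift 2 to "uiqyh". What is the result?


Caesar cipher: shift "uiqyh" by 2
  'u' (pos 20) + 2 = pos 22 = 'w'
  'i' (pos 8) + 2 = pos 10 = 'k'
  'q' (pos 16) + 2 = pos 18 = 's'
  'y' (pos 24) + 2 = pos 0 = 'a'
  'h' (pos 7) + 2 = pos 9 = 'j'
Result: wksaj

wksaj


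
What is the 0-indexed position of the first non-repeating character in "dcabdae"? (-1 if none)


Input: dcabdae
Character frequencies:
  'a': 2
  'b': 1
  'c': 1
  'd': 2
  'e': 1
Scanning left to right for freq == 1:
  Position 0 ('d'): freq=2, skip
  Position 1 ('c'): unique! => answer = 1

1


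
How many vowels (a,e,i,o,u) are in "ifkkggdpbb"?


Input: ifkkggdpbb
Checking each character:
  'i' at position 0: vowel (running total: 1)
  'f' at position 1: consonant
  'k' at position 2: consonant
  'k' at position 3: consonant
  'g' at position 4: consonant
  'g' at position 5: consonant
  'd' at position 6: consonant
  'p' at position 7: consonant
  'b' at position 8: consonant
  'b' at position 9: consonant
Total vowels: 1

1


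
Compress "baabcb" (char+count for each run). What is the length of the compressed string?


Input: baabcb
Runs:
  'b' x 1 => "b1"
  'a' x 2 => "a2"
  'b' x 1 => "b1"
  'c' x 1 => "c1"
  'b' x 1 => "b1"
Compressed: "b1a2b1c1b1"
Compressed length: 10

10


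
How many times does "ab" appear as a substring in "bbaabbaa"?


Searching for "ab" in "bbaabbaa"
Scanning each position:
  Position 0: "bb" => no
  Position 1: "ba" => no
  Position 2: "aa" => no
  Position 3: "ab" => MATCH
  Position 4: "bb" => no
  Position 5: "ba" => no
  Position 6: "aa" => no
Total occurrences: 1

1


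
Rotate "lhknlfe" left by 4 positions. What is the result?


Input: "lhknlfe", rotate left by 4
First 4 characters: "lhkn"
Remaining characters: "lfe"
Concatenate remaining + first: "lfe" + "lhkn" = "lfelhkn"

lfelhkn


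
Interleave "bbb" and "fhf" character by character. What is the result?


Interleaving "bbb" and "fhf":
  Position 0: 'b' from first, 'f' from second => "bf"
  Position 1: 'b' from first, 'h' from second => "bh"
  Position 2: 'b' from first, 'f' from second => "bf"
Result: bfbhbf

bfbhbf


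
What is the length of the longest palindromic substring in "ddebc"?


Input: "ddebc"
Checking substrings for palindromes:
  [0:2] "dd" (len 2) => palindrome
Longest palindromic substring: "dd" with length 2

2


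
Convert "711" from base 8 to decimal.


Input: "711" in base 8
Positional expansion:
  Digit '7' (value 7) x 8^2 = 448
  Digit '1' (value 1) x 8^1 = 8
  Digit '1' (value 1) x 8^0 = 1
Sum = 457

457


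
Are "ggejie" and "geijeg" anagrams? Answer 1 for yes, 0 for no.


Strings: "ggejie", "geijeg"
Sorted first:  eeggij
Sorted second: eeggij
Sorted forms match => anagrams

1


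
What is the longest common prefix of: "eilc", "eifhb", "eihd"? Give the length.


Words: eilc, eifhb, eihd
  Position 0: all 'e' => match
  Position 1: all 'i' => match
  Position 2: ('l', 'f', 'h') => mismatch, stop
LCP = "ei" (length 2)

2


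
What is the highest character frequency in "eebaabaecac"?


Input: eebaabaecac
Character counts:
  'a': 4
  'b': 2
  'c': 2
  'e': 3
Maximum frequency: 4

4


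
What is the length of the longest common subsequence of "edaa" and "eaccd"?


LCS of "edaa" and "eaccd"
DP table:
           e    a    c    c    d
      0    0    0    0    0    0
  e   0    1    1    1    1    1
  d   0    1    1    1    1    2
  a   0    1    2    2    2    2
  a   0    1    2    2    2    2
LCS length = dp[4][5] = 2

2


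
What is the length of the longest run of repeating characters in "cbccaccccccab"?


Input: "cbccaccccccab"
Scanning for longest run:
  Position 1 ('b'): new char, reset run to 1
  Position 2 ('c'): new char, reset run to 1
  Position 3 ('c'): continues run of 'c', length=2
  Position 4 ('a'): new char, reset run to 1
  Position 5 ('c'): new char, reset run to 1
  Position 6 ('c'): continues run of 'c', length=2
  Position 7 ('c'): continues run of 'c', length=3
  Position 8 ('c'): continues run of 'c', length=4
  Position 9 ('c'): continues run of 'c', length=5
  Position 10 ('c'): continues run of 'c', length=6
  Position 11 ('a'): new char, reset run to 1
  Position 12 ('b'): new char, reset run to 1
Longest run: 'c' with length 6

6


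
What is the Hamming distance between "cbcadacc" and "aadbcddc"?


Comparing "cbcadacc" and "aadbcddc" position by position:
  Position 0: 'c' vs 'a' => differ
  Position 1: 'b' vs 'a' => differ
  Position 2: 'c' vs 'd' => differ
  Position 3: 'a' vs 'b' => differ
  Position 4: 'd' vs 'c' => differ
  Position 5: 'a' vs 'd' => differ
  Position 6: 'c' vs 'd' => differ
  Position 7: 'c' vs 'c' => same
Total differences (Hamming distance): 7

7


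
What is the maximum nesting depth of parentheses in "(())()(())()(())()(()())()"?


Input: "(())()(())()(())()(()())()"
Tracking depth:
  Position 0 '(': depth becomes 1
  Position 1 '(': depth becomes 2
  Position 2 ')': depth becomes 1
  Position 3 ')': depth becomes 0
  Position 4 '(': depth becomes 1
  Position 5 ')': depth becomes 0
  Position 6 '(': depth becomes 1
  Position 7 '(': depth becomes 2
  Position 8 ')': depth becomes 1
  Position 9 ')': depth becomes 0
  Position 10 '(': depth becomes 1
  Position 11 ')': depth becomes 0
  Position 12 '(': depth becomes 1
  Position 13 '(': depth becomes 2
  Position 14 ')': depth becomes 1
  Position 15 ')': depth becomes 0
  Position 16 '(': depth becomes 1
  Position 17 ')': depth becomes 0
  Position 18 '(': depth becomes 1
  Position 19 '(': depth becomes 2
  Position 20 ')': depth becomes 1
  Position 21 '(': depth becomes 2
  Position 22 ')': depth becomes 1
  Position 23 ')': depth becomes 0
  Position 24 '(': depth becomes 1
  Position 25 ')': depth becomes 0
Maximum depth reached: 2

2


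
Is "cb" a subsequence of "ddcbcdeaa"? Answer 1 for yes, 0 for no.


Check if "cb" is a subsequence of "ddcbcdeaa"
Greedy scan:
  Position 0 ('d'): no match needed
  Position 1 ('d'): no match needed
  Position 2 ('c'): matches sub[0] = 'c'
  Position 3 ('b'): matches sub[1] = 'b'
  Position 4 ('c'): no match needed
  Position 5 ('d'): no match needed
  Position 6 ('e'): no match needed
  Position 7 ('a'): no match needed
  Position 8 ('a'): no match needed
All 2 characters matched => is a subsequence

1


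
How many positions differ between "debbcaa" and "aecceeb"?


Comparing "debbcaa" and "aecceeb" position by position:
  Position 0: 'd' vs 'a' => DIFFER
  Position 1: 'e' vs 'e' => same
  Position 2: 'b' vs 'c' => DIFFER
  Position 3: 'b' vs 'c' => DIFFER
  Position 4: 'c' vs 'e' => DIFFER
  Position 5: 'a' vs 'e' => DIFFER
  Position 6: 'a' vs 'b' => DIFFER
Positions that differ: 6

6


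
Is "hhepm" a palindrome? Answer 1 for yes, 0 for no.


Input: hhepm
Reversed: mpehh
  Compare pos 0 ('h') with pos 4 ('m'): MISMATCH
  Compare pos 1 ('h') with pos 3 ('p'): MISMATCH
Result: not a palindrome

0


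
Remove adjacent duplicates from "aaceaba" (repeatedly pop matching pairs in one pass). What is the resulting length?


Input: aaceaba
Stack-based adjacent duplicate removal:
  Read 'a': push. Stack: a
  Read 'a': matches stack top 'a' => pop. Stack: (empty)
  Read 'c': push. Stack: c
  Read 'e': push. Stack: ce
  Read 'a': push. Stack: cea
  Read 'b': push. Stack: ceab
  Read 'a': push. Stack: ceaba
Final stack: "ceaba" (length 5)

5


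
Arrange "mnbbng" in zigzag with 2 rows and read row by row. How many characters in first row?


Zigzag "mnbbng" into 2 rows:
Placing characters:
  'm' => row 0
  'n' => row 1
  'b' => row 0
  'b' => row 1
  'n' => row 0
  'g' => row 1
Rows:
  Row 0: "mbn"
  Row 1: "nbg"
First row length: 3

3


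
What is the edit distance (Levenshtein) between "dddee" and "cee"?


Computing edit distance: "dddee" -> "cee"
DP table:
           c    e    e
      0    1    2    3
  d   1    1    2    3
  d   2    2    2    3
  d   3    3    3    3
  e   4    4    3    3
  e   5    5    4    3
Edit distance = dp[5][3] = 3

3


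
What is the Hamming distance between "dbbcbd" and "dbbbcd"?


Comparing "dbbcbd" and "dbbbcd" position by position:
  Position 0: 'd' vs 'd' => same
  Position 1: 'b' vs 'b' => same
  Position 2: 'b' vs 'b' => same
  Position 3: 'c' vs 'b' => differ
  Position 4: 'b' vs 'c' => differ
  Position 5: 'd' vs 'd' => same
Total differences (Hamming distance): 2

2


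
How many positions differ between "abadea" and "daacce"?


Comparing "abadea" and "daacce" position by position:
  Position 0: 'a' vs 'd' => DIFFER
  Position 1: 'b' vs 'a' => DIFFER
  Position 2: 'a' vs 'a' => same
  Position 3: 'd' vs 'c' => DIFFER
  Position 4: 'e' vs 'c' => DIFFER
  Position 5: 'a' vs 'e' => DIFFER
Positions that differ: 5

5


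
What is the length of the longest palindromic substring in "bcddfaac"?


Input: "bcddfaac"
Checking substrings for palindromes:
  [2:4] "dd" (len 2) => palindrome
  [5:7] "aa" (len 2) => palindrome
Longest palindromic substring: "dd" with length 2

2


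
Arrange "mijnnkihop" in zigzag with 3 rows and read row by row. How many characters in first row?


Zigzag "mijnnkihop" into 3 rows:
Placing characters:
  'm' => row 0
  'i' => row 1
  'j' => row 2
  'n' => row 1
  'n' => row 0
  'k' => row 1
  'i' => row 2
  'h' => row 1
  'o' => row 0
  'p' => row 1
Rows:
  Row 0: "mno"
  Row 1: "inkhp"
  Row 2: "ji"
First row length: 3

3


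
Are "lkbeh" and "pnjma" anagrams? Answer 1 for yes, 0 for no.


Strings: "lkbeh", "pnjma"
Sorted first:  behkl
Sorted second: ajmnp
Differ at position 0: 'b' vs 'a' => not anagrams

0


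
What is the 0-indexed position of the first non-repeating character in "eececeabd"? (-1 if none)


Input: eececeabd
Character frequencies:
  'a': 1
  'b': 1
  'c': 2
  'd': 1
  'e': 4
Scanning left to right for freq == 1:
  Position 0 ('e'): freq=4, skip
  Position 1 ('e'): freq=4, skip
  Position 2 ('c'): freq=2, skip
  Position 3 ('e'): freq=4, skip
  Position 4 ('c'): freq=2, skip
  Position 5 ('e'): freq=4, skip
  Position 6 ('a'): unique! => answer = 6

6


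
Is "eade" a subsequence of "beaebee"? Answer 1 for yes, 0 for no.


Check if "eade" is a subsequence of "beaebee"
Greedy scan:
  Position 0 ('b'): no match needed
  Position 1 ('e'): matches sub[0] = 'e'
  Position 2 ('a'): matches sub[1] = 'a'
  Position 3 ('e'): no match needed
  Position 4 ('b'): no match needed
  Position 5 ('e'): no match needed
  Position 6 ('e'): no match needed
Only matched 2/4 characters => not a subsequence

0


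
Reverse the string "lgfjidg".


Input: lgfjidg
Reading characters right to left:
  Position 6: 'g'
  Position 5: 'd'
  Position 4: 'i'
  Position 3: 'j'
  Position 2: 'f'
  Position 1: 'g'
  Position 0: 'l'
Reversed: gdijfgl

gdijfgl


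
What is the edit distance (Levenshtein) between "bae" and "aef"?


Computing edit distance: "bae" -> "aef"
DP table:
           a    e    f
      0    1    2    3
  b   1    1    2    3
  a   2    1    2    3
  e   3    2    1    2
Edit distance = dp[3][3] = 2

2


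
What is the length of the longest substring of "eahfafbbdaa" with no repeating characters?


Input: "eahfafbbdaa"
Sliding window (track last position of each char):
  Position 0 ('e'): window [0,0] length 1 -- new best
  Position 1 ('a'): window [0,1] length 2 -- new best
  Position 2 ('h'): window [0,2] length 3 -- new best
  Position 3 ('f'): window [0,3] length 4 -- new best
  Position 4 ('a'): repeat (last at 1), move window start to 2
  Position 4 ('a'): window [2,4] length 3
  Position 5 ('f'): repeat (last at 3), move window start to 4
  Position 5 ('f'): window [4,5] length 2
  Position 6 ('b'): window [4,6] length 3
  Position 7 ('b'): repeat (last at 6), move window start to 7
  Position 7 ('b'): window [7,7] length 1
  Position 8 ('d'): window [7,8] length 2
  Position 9 ('a'): window [7,9] length 3
  Position 10 ('a'): repeat (last at 9), move window start to 10
  Position 10 ('a'): window [10,10] length 1
Longest substring with no repeats: "eahf" with length 4

4


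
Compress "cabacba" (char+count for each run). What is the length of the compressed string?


Input: cabacba
Runs:
  'c' x 1 => "c1"
  'a' x 1 => "a1"
  'b' x 1 => "b1"
  'a' x 1 => "a1"
  'c' x 1 => "c1"
  'b' x 1 => "b1"
  'a' x 1 => "a1"
Compressed: "c1a1b1a1c1b1a1"
Compressed length: 14

14


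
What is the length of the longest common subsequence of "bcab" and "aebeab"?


LCS of "bcab" and "aebeab"
DP table:
           a    e    b    e    a    b
      0    0    0    0    0    0    0
  b   0    0    0    1    1    1    1
  c   0    0    0    1    1    1    1
  a   0    1    1    1    1    2    2
  b   0    1    1    2    2    2    3
LCS length = dp[4][6] = 3

3


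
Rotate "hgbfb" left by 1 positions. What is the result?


Input: "hgbfb", rotate left by 1
First 1 characters: "h"
Remaining characters: "gbfb"
Concatenate remaining + first: "gbfb" + "h" = "gbfbh"

gbfbh


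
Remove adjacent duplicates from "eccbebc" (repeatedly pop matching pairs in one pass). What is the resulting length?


Input: eccbebc
Stack-based adjacent duplicate removal:
  Read 'e': push. Stack: e
  Read 'c': push. Stack: ec
  Read 'c': matches stack top 'c' => pop. Stack: e
  Read 'b': push. Stack: eb
  Read 'e': push. Stack: ebe
  Read 'b': push. Stack: ebeb
  Read 'c': push. Stack: ebebc
Final stack: "ebebc" (length 5)

5


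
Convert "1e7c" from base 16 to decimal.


Input: "1e7c" in base 16
Positional expansion:
  Digit '1' (value 1) x 16^3 = 4096
  Digit 'e' (value 14) x 16^2 = 3584
  Digit '7' (value 7) x 16^1 = 112
  Digit 'c' (value 12) x 16^0 = 12
Sum = 7804

7804


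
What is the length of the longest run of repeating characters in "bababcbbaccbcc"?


Input: "bababcbbaccbcc"
Scanning for longest run:
  Position 1 ('a'): new char, reset run to 1
  Position 2 ('b'): new char, reset run to 1
  Position 3 ('a'): new char, reset run to 1
  Position 4 ('b'): new char, reset run to 1
  Position 5 ('c'): new char, reset run to 1
  Position 6 ('b'): new char, reset run to 1
  Position 7 ('b'): continues run of 'b', length=2
  Position 8 ('a'): new char, reset run to 1
  Position 9 ('c'): new char, reset run to 1
  Position 10 ('c'): continues run of 'c', length=2
  Position 11 ('b'): new char, reset run to 1
  Position 12 ('c'): new char, reset run to 1
  Position 13 ('c'): continues run of 'c', length=2
Longest run: 'b' with length 2

2


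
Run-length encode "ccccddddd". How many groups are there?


Input: ccccddddd
Scanning for consecutive runs:
  Group 1: 'c' x 4 (positions 0-3)
  Group 2: 'd' x 5 (positions 4-8)
Total groups: 2

2


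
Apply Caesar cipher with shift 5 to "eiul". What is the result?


Caesar cipher: shift "eiul" by 5
  'e' (pos 4) + 5 = pos 9 = 'j'
  'i' (pos 8) + 5 = pos 13 = 'n'
  'u' (pos 20) + 5 = pos 25 = 'z'
  'l' (pos 11) + 5 = pos 16 = 'q'
Result: jnzq

jnzq


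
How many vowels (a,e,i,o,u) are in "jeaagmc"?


Input: jeaagmc
Checking each character:
  'j' at position 0: consonant
  'e' at position 1: vowel (running total: 1)
  'a' at position 2: vowel (running total: 2)
  'a' at position 3: vowel (running total: 3)
  'g' at position 4: consonant
  'm' at position 5: consonant
  'c' at position 6: consonant
Total vowels: 3

3


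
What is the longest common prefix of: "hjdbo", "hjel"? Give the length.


Words: hjdbo, hjel
  Position 0: all 'h' => match
  Position 1: all 'j' => match
  Position 2: ('d', 'e') => mismatch, stop
LCP = "hj" (length 2)

2


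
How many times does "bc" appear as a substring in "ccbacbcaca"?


Searching for "bc" in "ccbacbcaca"
Scanning each position:
  Position 0: "cc" => no
  Position 1: "cb" => no
  Position 2: "ba" => no
  Position 3: "ac" => no
  Position 4: "cb" => no
  Position 5: "bc" => MATCH
  Position 6: "ca" => no
  Position 7: "ac" => no
  Position 8: "ca" => no
Total occurrences: 1

1


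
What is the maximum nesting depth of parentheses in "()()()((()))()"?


Input: "()()()((()))()"
Tracking depth:
  Position 0 '(': depth becomes 1
  Position 1 ')': depth becomes 0
  Position 2 '(': depth becomes 1
  Position 3 ')': depth becomes 0
  Position 4 '(': depth becomes 1
  Position 5 ')': depth becomes 0
  Position 6 '(': depth becomes 1
  Position 7 '(': depth becomes 2
  Position 8 '(': depth becomes 3
  Position 9 ')': depth becomes 2
  Position 10 ')': depth becomes 1
  Position 11 ')': depth becomes 0
  Position 12 '(': depth becomes 1
  Position 13 ')': depth becomes 0
Maximum depth reached: 3

3


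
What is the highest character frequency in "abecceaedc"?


Input: abecceaedc
Character counts:
  'a': 2
  'b': 1
  'c': 3
  'd': 1
  'e': 3
Maximum frequency: 3

3


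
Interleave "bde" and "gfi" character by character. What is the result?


Interleaving "bde" and "gfi":
  Position 0: 'b' from first, 'g' from second => "bg"
  Position 1: 'd' from first, 'f' from second => "df"
  Position 2: 'e' from first, 'i' from second => "ei"
Result: bgdfei

bgdfei


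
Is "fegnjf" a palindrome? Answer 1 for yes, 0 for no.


Input: fegnjf
Reversed: fjngef
  Compare pos 0 ('f') with pos 5 ('f'): match
  Compare pos 1 ('e') with pos 4 ('j'): MISMATCH
  Compare pos 2 ('g') with pos 3 ('n'): MISMATCH
Result: not a palindrome

0


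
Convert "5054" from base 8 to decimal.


Input: "5054" in base 8
Positional expansion:
  Digit '5' (value 5) x 8^3 = 2560
  Digit '0' (value 0) x 8^2 = 0
  Digit '5' (value 5) x 8^1 = 40
  Digit '4' (value 4) x 8^0 = 4
Sum = 2604

2604
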